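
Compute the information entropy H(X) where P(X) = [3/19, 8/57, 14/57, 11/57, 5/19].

H(X) = -Σ p(x) log₂ p(x)
  -3/19 × log₂(3/19) = 0.4205
  -8/57 × log₂(8/57) = 0.3976
  -14/57 × log₂(14/57) = 0.4975
  -11/57 × log₂(11/57) = 0.4580
  -5/19 × log₂(5/19) = 0.5068
H(X) = 2.2804 bits


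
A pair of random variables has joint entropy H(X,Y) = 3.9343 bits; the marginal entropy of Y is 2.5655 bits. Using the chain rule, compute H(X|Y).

Chain rule: H(X,Y) = H(X|Y) + H(Y)
H(X|Y) = H(X,Y) - H(Y) = 3.9343 - 2.5655 = 1.3688 bits


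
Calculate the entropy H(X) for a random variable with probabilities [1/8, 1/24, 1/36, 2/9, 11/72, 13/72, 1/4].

H(X) = -Σ p(x) log₂ p(x)
  -1/8 × log₂(1/8) = 0.3750
  -1/24 × log₂(1/24) = 0.1910
  -1/36 × log₂(1/36) = 0.1436
  -2/9 × log₂(2/9) = 0.4822
  -11/72 × log₂(11/72) = 0.4141
  -13/72 × log₂(13/72) = 0.4459
  -1/4 × log₂(1/4) = 0.5000
H(X) = 2.5518 bits


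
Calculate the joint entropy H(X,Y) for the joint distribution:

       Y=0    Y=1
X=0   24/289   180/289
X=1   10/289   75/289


H(X,Y) = -Σ p(x,y) log₂ p(x,y)
  p(0,0)=24/289: -0.0830 × log₂(0.0830) = 0.2981
  p(0,1)=180/289: -0.6228 × log₂(0.6228) = 0.4254
  p(1,0)=10/289: -0.0346 × log₂(0.0346) = 0.1679
  p(1,1)=75/289: -0.2595 × log₂(0.2595) = 0.5050
H(X,Y) = 1.3965 bits


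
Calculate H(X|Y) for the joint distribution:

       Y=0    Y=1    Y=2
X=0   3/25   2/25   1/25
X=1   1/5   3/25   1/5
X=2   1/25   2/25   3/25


H(X|Y) = Σ_y p(y) H(X|Y=y)
  p(Y=0) = 9/25, H(X|Y=0) = 1.3516
  p(Y=1) = 7/25, H(X|Y=1) = 1.5567
  p(Y=2) = 9/25, H(X|Y=2) = 1.3516
H(X|Y) = 0.3600×1.3516 + 0.2800×1.5567 + 0.3600×1.3516 = 1.4090 bits


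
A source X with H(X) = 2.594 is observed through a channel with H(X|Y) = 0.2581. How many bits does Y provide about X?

I(X;Y) = H(X) - H(X|Y)
I(X;Y) = 2.594 - 0.2581 = 2.3359 bits


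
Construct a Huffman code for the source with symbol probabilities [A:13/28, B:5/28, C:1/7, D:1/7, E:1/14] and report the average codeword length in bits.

Huffman tree construction:
Combine smallest probabilities repeatedly
Resulting codes:
  A: 0 (length 1)
  B: 111 (length 3)
  C: 101 (length 3)
  D: 110 (length 3)
  E: 100 (length 3)
Average length = Σ p(s) × length(s) = 2.0714 bits


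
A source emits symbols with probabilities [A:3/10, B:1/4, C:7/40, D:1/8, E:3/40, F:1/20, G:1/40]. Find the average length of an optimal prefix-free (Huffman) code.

Huffman tree construction:
Combine smallest probabilities repeatedly
Resulting codes:
  A: 11 (length 2)
  B: 01 (length 2)
  C: 00 (length 2)
  D: 100 (length 3)
  E: 1010 (length 4)
  F: 10111 (length 5)
  G: 10110 (length 5)
Average length = Σ p(s) × length(s) = 2.5000 bits


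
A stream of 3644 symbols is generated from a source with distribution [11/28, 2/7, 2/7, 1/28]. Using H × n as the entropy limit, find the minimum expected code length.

Entropy H = 1.7340 bits/symbol
Minimum bits = H × n = 1.7340 × 3644
= 6318.72 bits


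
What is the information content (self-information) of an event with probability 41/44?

Information content I(x) = -log₂(p(x))
I = -log₂(41/44) = -log₂(0.9318)
I = 0.1019 bits


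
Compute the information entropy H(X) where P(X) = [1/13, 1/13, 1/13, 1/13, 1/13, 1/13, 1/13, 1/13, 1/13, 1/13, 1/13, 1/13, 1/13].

H(X) = -Σ p(x) log₂ p(x)
  -1/13 × log₂(1/13) = 0.2846
  -1/13 × log₂(1/13) = 0.2846
  -1/13 × log₂(1/13) = 0.2846
  -1/13 × log₂(1/13) = 0.2846
  -1/13 × log₂(1/13) = 0.2846
  -1/13 × log₂(1/13) = 0.2846
  -1/13 × log₂(1/13) = 0.2846
  -1/13 × log₂(1/13) = 0.2846
  -1/13 × log₂(1/13) = 0.2846
  -1/13 × log₂(1/13) = 0.2846
  -1/13 × log₂(1/13) = 0.2846
  -1/13 × log₂(1/13) = 0.2846
  -1/13 × log₂(1/13) = 0.2846
H(X) = 3.7004 bits


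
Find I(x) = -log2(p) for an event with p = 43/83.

Information content I(x) = -log₂(p(x))
I = -log₂(43/83) = -log₂(0.5181)
I = 0.9488 bits


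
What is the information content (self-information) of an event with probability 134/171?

Information content I(x) = -log₂(p(x))
I = -log₂(134/171) = -log₂(0.7836)
I = 0.3518 bits


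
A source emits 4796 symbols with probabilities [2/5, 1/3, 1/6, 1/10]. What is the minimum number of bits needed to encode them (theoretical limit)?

Entropy H = 1.8201 bits/symbol
Minimum bits = H × n = 1.8201 × 4796
= 8729.26 bits


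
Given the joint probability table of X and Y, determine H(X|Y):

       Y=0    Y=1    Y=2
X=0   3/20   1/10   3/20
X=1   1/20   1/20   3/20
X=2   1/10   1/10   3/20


H(X|Y) = Σ_y p(y) H(X|Y=y)
  p(Y=0) = 3/10, H(X|Y=0) = 1.4591
  p(Y=1) = 1/4, H(X|Y=1) = 1.5219
  p(Y=2) = 9/20, H(X|Y=2) = 1.5850
H(X|Y) = 0.3000×1.4591 + 0.2500×1.5219 + 0.4500×1.5850 = 1.5315 bits


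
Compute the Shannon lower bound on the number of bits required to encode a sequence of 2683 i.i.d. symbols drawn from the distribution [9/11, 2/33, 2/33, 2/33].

Entropy H = 0.9722 bits/symbol
Minimum bits = H × n = 0.9722 × 2683
= 2608.45 bits


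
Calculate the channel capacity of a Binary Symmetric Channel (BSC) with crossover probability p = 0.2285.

For BSC with error probability p:
C = 1 - H(p) where H(p) is binary entropy
H(0.2285) = -0.2285 × log₂(0.2285) - 0.7715 × log₂(0.7715)
H(p) = 0.7754
C = 1 - 0.7754 = 0.2246 bits/use


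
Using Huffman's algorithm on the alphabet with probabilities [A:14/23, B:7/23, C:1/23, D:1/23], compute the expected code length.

Huffman tree construction:
Combine smallest probabilities repeatedly
Resulting codes:
  A: 1 (length 1)
  B: 01 (length 2)
  C: 000 (length 3)
  D: 001 (length 3)
Average length = Σ p(s) × length(s) = 1.4783 bits


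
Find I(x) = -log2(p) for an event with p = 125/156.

Information content I(x) = -log₂(p(x))
I = -log₂(125/156) = -log₂(0.8013)
I = 0.3196 bits


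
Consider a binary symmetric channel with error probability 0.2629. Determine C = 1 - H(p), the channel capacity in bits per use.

For BSC with error probability p:
C = 1 - H(p) where H(p) is binary entropy
H(0.2629) = -0.2629 × log₂(0.2629) - 0.7371 × log₂(0.7371)
H(p) = 0.8311
C = 1 - 0.8311 = 0.1689 bits/use


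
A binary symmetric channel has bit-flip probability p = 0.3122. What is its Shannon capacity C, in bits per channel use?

For BSC with error probability p:
C = 1 - H(p) where H(p) is binary entropy
H(0.3122) = -0.3122 × log₂(0.3122) - 0.6878 × log₂(0.6878)
H(p) = 0.8957
C = 1 - 0.8957 = 0.1043 bits/use


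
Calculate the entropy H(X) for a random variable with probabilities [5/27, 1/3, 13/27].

H(X) = -Σ p(x) log₂ p(x)
  -5/27 × log₂(5/27) = 0.4505
  -1/3 × log₂(1/3) = 0.5283
  -13/27 × log₂(13/27) = 0.5077
H(X) = 1.4866 bits


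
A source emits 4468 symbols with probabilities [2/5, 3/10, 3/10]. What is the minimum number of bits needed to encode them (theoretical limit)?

Entropy H = 1.5710 bits/symbol
Minimum bits = H × n = 1.5710 × 4468
= 7019.01 bits


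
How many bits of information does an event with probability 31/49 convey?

Information content I(x) = -log₂(p(x))
I = -log₂(31/49) = -log₂(0.6327)
I = 0.6605 bits


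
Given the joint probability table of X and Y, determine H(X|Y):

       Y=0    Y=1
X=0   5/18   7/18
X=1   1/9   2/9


H(X|Y) = Σ_y p(y) H(X|Y=y)
  p(Y=0) = 7/18, H(X|Y=0) = 0.8631
  p(Y=1) = 11/18, H(X|Y=1) = 0.9457
H(X|Y) = 0.3889×0.8631 + 0.6111×0.9457 = 0.9136 bits


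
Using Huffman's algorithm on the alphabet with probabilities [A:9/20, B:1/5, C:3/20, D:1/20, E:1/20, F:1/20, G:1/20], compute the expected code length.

Huffman tree construction:
Combine smallest probabilities repeatedly
Resulting codes:
  A: 0 (length 1)
  B: 111 (length 3)
  C: 110 (length 3)
  D: 1000 (length 4)
  E: 1001 (length 4)
  F: 1010 (length 4)
  G: 1011 (length 4)
Average length = Σ p(s) × length(s) = 2.3000 bits


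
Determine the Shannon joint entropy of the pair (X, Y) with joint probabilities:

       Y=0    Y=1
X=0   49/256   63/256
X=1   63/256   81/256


H(X,Y) = -Σ p(x,y) log₂ p(x,y)
  p(0,0)=49/256: -0.1914 × log₂(0.1914) = 0.4566
  p(0,1)=63/256: -0.2461 × log₂(0.2461) = 0.4978
  p(1,0)=63/256: -0.2461 × log₂(0.2461) = 0.4978
  p(1,1)=81/256: -0.3164 × log₂(0.3164) = 0.5253
H(X,Y) = 1.9774 bits


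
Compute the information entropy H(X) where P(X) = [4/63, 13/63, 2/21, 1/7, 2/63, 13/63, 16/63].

H(X) = -Σ p(x) log₂ p(x)
  -4/63 × log₂(4/63) = 0.2525
  -13/63 × log₂(13/63) = 0.4698
  -2/21 × log₂(2/21) = 0.3231
  -1/7 × log₂(1/7) = 0.4011
  -2/63 × log₂(2/63) = 0.1580
  -13/63 × log₂(13/63) = 0.4698
  -16/63 × log₂(16/63) = 0.5022
H(X) = 2.5765 bits


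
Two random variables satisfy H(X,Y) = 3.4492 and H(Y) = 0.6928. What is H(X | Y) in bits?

Chain rule: H(X,Y) = H(X|Y) + H(Y)
H(X|Y) = H(X,Y) - H(Y) = 3.4492 - 0.6928 = 2.7564 bits


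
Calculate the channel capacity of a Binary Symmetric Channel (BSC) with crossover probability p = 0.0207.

For BSC with error probability p:
C = 1 - H(p) where H(p) is binary entropy
H(0.0207) = -0.0207 × log₂(0.0207) - 0.9793 × log₂(0.9793)
H(p) = 0.1454
C = 1 - 0.1454 = 0.8546 bits/use


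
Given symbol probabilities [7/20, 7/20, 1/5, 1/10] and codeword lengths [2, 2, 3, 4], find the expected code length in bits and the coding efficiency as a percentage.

Average length L = Σ p_i × l_i = 2.4000 bits
Entropy H = 1.8568 bits
Efficiency η = H/L × 100% = 77.37%


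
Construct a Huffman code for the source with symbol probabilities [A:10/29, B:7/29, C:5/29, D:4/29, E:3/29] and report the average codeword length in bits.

Huffman tree construction:
Combine smallest probabilities repeatedly
Resulting codes:
  A: 11 (length 2)
  B: 01 (length 2)
  C: 00 (length 2)
  D: 101 (length 3)
  E: 100 (length 3)
Average length = Σ p(s) × length(s) = 2.2414 bits


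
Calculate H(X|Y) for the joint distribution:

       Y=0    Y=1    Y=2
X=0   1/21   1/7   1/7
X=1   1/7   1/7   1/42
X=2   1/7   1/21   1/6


H(X|Y) = Σ_y p(y) H(X|Y=y)
  p(Y=0) = 1/3, H(X|Y=0) = 1.4488
  p(Y=1) = 1/3, H(X|Y=1) = 1.4488
  p(Y=2) = 1/3, H(X|Y=2) = 1.2958
H(X|Y) = 0.3333×1.4488 + 0.3333×1.4488 + 0.3333×1.2958 = 1.3978 bits


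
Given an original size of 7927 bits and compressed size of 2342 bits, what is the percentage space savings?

Space savings = (1 - Compressed/Original) × 100%
= (1 - 2342/7927) × 100%
= 70.46%


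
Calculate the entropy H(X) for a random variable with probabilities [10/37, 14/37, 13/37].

H(X) = -Σ p(x) log₂ p(x)
  -10/37 × log₂(10/37) = 0.5101
  -14/37 × log₂(14/37) = 0.5305
  -13/37 × log₂(13/37) = 0.5302
H(X) = 1.5709 bits


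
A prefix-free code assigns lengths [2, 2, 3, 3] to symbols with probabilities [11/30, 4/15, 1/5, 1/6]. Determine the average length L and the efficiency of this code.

Average length L = Σ p_i × l_i = 2.3667 bits
Entropy H = 1.9345 bits
Efficiency η = H/L × 100% = 81.74%


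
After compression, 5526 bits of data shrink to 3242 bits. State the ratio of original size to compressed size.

Compression ratio = Original / Compressed
= 5526 / 3242 = 1.70:1


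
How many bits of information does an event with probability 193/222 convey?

Information content I(x) = -log₂(p(x))
I = -log₂(193/222) = -log₂(0.8694)
I = 0.2020 bits


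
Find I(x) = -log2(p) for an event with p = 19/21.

Information content I(x) = -log₂(p(x))
I = -log₂(19/21) = -log₂(0.9048)
I = 0.1444 bits


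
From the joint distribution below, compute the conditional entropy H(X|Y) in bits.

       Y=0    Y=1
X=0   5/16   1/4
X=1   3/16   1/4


H(X|Y) = Σ_y p(y) H(X|Y=y)
  p(Y=0) = 1/2, H(X|Y=0) = 0.9544
  p(Y=1) = 1/2, H(X|Y=1) = 1.0000
H(X|Y) = 0.5000×0.9544 + 0.5000×1.0000 = 0.9772 bits


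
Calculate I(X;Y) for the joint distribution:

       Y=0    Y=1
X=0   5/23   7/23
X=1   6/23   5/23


H(X) = 0.9986, H(Y) = 0.9986, H(X,Y) = 1.9853
I(X;Y) = H(X) + H(Y) - H(X,Y) = 0.0120 bits


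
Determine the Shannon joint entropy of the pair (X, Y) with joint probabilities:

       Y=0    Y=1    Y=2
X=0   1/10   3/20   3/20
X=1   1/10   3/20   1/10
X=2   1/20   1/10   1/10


H(X,Y) = -Σ p(x,y) log₂ p(x,y)
  p(0,0)=1/10: -0.1000 × log₂(0.1000) = 0.3322
  p(0,1)=3/20: -0.1500 × log₂(0.1500) = 0.4105
  p(0,2)=3/20: -0.1500 × log₂(0.1500) = 0.4105
  p(1,0)=1/10: -0.1000 × log₂(0.1000) = 0.3322
  p(1,1)=3/20: -0.1500 × log₂(0.1500) = 0.4105
  p(1,2)=1/10: -0.1000 × log₂(0.1000) = 0.3322
  p(2,0)=1/20: -0.0500 × log₂(0.0500) = 0.2161
  p(2,1)=1/10: -0.1000 × log₂(0.1000) = 0.3322
  p(2,2)=1/10: -0.1000 × log₂(0.1000) = 0.3322
H(X,Y) = 3.1087 bits


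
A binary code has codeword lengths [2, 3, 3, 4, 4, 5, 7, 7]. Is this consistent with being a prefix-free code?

Kraft inequality: Σ 2^(-l_i) ≤ 1 for prefix-free code
Calculating: 2^(-2) + 2^(-3) + 2^(-3) + 2^(-4) + 2^(-4) + 2^(-5) + 2^(-7) + 2^(-7)
= 0.25 + 0.125 + 0.125 + 0.0625 + 0.0625 + 0.03125 + 0.0078125 + 0.0078125
= 0.6719
Since 0.6719 ≤ 1, prefix-free code exists


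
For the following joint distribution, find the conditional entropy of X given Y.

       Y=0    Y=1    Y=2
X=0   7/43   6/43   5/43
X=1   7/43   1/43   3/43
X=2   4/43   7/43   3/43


H(X|Y) = Σ_y p(y) H(X|Y=y)
  p(Y=0) = 18/43, H(X|Y=0) = 1.5420
  p(Y=1) = 14/43, H(X|Y=1) = 1.2958
  p(Y=2) = 11/43, H(X|Y=2) = 1.5395
H(X|Y) = 0.4186×1.5420 + 0.3256×1.2958 + 0.2558×1.5395 = 1.4612 bits


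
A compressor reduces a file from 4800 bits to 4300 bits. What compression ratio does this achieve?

Compression ratio = Original / Compressed
= 4800 / 4300 = 1.12:1


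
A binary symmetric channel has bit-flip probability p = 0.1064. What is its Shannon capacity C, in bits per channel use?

For BSC with error probability p:
C = 1 - H(p) where H(p) is binary entropy
H(0.1064) = -0.1064 × log₂(0.1064) - 0.8936 × log₂(0.8936)
H(p) = 0.4890
C = 1 - 0.4890 = 0.5110 bits/use


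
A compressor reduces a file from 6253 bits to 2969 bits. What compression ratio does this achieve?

Compression ratio = Original / Compressed
= 6253 / 2969 = 2.11:1


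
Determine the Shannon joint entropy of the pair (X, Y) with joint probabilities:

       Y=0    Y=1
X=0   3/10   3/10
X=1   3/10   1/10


H(X,Y) = -Σ p(x,y) log₂ p(x,y)
  p(0,0)=3/10: -0.3000 × log₂(0.3000) = 0.5211
  p(0,1)=3/10: -0.3000 × log₂(0.3000) = 0.5211
  p(1,0)=3/10: -0.3000 × log₂(0.3000) = 0.5211
  p(1,1)=1/10: -0.1000 × log₂(0.1000) = 0.3322
H(X,Y) = 1.8955 bits


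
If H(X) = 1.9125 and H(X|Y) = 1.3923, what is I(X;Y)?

I(X;Y) = H(X) - H(X|Y)
I(X;Y) = 1.9125 - 1.3923 = 0.5202 bits


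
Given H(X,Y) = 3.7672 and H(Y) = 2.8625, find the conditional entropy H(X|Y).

Chain rule: H(X,Y) = H(X|Y) + H(Y)
H(X|Y) = H(X,Y) - H(Y) = 3.7672 - 2.8625 = 0.9047 bits


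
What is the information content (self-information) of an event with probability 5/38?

Information content I(x) = -log₂(p(x))
I = -log₂(5/38) = -log₂(0.1316)
I = 2.9260 bits


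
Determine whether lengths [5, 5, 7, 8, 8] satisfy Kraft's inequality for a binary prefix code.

Kraft inequality: Σ 2^(-l_i) ≤ 1 for prefix-free code
Calculating: 2^(-5) + 2^(-5) + 2^(-7) + 2^(-8) + 2^(-8)
= 0.03125 + 0.03125 + 0.0078125 + 0.00390625 + 0.00390625
= 0.0781
Since 0.0781 ≤ 1, prefix-free code exists


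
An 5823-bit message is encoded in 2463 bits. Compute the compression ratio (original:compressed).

Compression ratio = Original / Compressed
= 5823 / 2463 = 2.36:1


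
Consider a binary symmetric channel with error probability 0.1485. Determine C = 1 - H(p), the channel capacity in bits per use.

For BSC with error probability p:
C = 1 - H(p) where H(p) is binary entropy
H(0.1485) = -0.1485 × log₂(0.1485) - 0.8515 × log₂(0.8515)
H(p) = 0.6061
C = 1 - 0.6061 = 0.3939 bits/use


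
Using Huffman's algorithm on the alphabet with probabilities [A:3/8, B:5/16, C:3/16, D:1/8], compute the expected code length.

Huffman tree construction:
Combine smallest probabilities repeatedly
Resulting codes:
  A: 0 (length 1)
  B: 10 (length 2)
  C: 111 (length 3)
  D: 110 (length 3)
Average length = Σ p(s) × length(s) = 1.9375 bits


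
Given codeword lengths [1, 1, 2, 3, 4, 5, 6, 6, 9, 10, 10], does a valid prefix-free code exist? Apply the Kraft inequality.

Kraft inequality: Σ 2^(-l_i) ≤ 1 for prefix-free code
Calculating: 2^(-1) + 2^(-1) + 2^(-2) + 2^(-3) + 2^(-4) + 2^(-5) + 2^(-6) + 2^(-6) + 2^(-9) + 2^(-10) + 2^(-10)
= 0.5 + 0.5 + 0.25 + 0.125 + 0.0625 + 0.03125 + 0.015625 + 0.015625 + 0.001953125 + 0.0009765625 + 0.0009765625
= 1.5039
Since 1.5039 > 1, prefix-free code does not exist


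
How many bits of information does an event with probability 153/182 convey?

Information content I(x) = -log₂(p(x))
I = -log₂(153/182) = -log₂(0.8407)
I = 0.2504 bits


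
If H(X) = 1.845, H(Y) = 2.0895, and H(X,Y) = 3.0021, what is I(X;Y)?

I(X;Y) = H(X) + H(Y) - H(X,Y)
I(X;Y) = 1.845 + 2.0895 - 3.0021 = 0.9324 bits


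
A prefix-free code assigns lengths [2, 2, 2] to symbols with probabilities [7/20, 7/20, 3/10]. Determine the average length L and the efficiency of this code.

Average length L = Σ p_i × l_i = 2.0000 bits
Entropy H = 1.5813 bits
Efficiency η = H/L × 100% = 79.06%


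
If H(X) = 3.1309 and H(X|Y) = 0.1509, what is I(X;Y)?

I(X;Y) = H(X) - H(X|Y)
I(X;Y) = 3.1309 - 0.1509 = 2.98 bits


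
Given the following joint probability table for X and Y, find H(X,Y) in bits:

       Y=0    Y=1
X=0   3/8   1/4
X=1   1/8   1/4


H(X,Y) = -Σ p(x,y) log₂ p(x,y)
  p(0,0)=3/8: -0.3750 × log₂(0.3750) = 0.5306
  p(0,1)=1/4: -0.2500 × log₂(0.2500) = 0.5000
  p(1,0)=1/8: -0.1250 × log₂(0.1250) = 0.3750
  p(1,1)=1/4: -0.2500 × log₂(0.2500) = 0.5000
H(X,Y) = 1.9056 bits


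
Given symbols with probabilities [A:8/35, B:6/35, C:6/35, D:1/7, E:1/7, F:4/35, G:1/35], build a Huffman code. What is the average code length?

Huffman tree construction:
Combine smallest probabilities repeatedly
Resulting codes:
  A: 01 (length 2)
  B: 111 (length 3)
  C: 00 (length 2)
  D: 100 (length 3)
  E: 101 (length 3)
  F: 1101 (length 4)
  G: 1100 (length 4)
Average length = Σ p(s) × length(s) = 2.7429 bits


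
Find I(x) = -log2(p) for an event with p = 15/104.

Information content I(x) = -log₂(p(x))
I = -log₂(15/104) = -log₂(0.1442)
I = 2.7935 bits


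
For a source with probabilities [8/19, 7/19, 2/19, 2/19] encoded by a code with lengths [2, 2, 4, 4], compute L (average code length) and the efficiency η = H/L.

Average length L = Σ p_i × l_i = 2.4211 bits
Entropy H = 1.7400 bits
Efficiency η = H/L × 100% = 71.87%


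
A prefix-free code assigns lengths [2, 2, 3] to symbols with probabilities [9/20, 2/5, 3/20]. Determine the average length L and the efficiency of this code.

Average length L = Σ p_i × l_i = 2.1500 bits
Entropy H = 1.4577 bits
Efficiency η = H/L × 100% = 67.80%


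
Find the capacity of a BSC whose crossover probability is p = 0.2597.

For BSC with error probability p:
C = 1 - H(p) where H(p) is binary entropy
H(0.2597) = -0.2597 × log₂(0.2597) - 0.7403 × log₂(0.7403)
H(p) = 0.8263
C = 1 - 0.8263 = 0.1737 bits/use


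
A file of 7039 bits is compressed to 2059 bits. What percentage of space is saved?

Space savings = (1 - Compressed/Original) × 100%
= (1 - 2059/7039) × 100%
= 70.75%


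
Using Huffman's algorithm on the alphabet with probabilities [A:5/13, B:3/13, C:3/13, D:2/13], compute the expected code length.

Huffman tree construction:
Combine smallest probabilities repeatedly
Resulting codes:
  A: 11 (length 2)
  B: 01 (length 2)
  C: 10 (length 2)
  D: 00 (length 2)
Average length = Σ p(s) × length(s) = 2.0000 bits


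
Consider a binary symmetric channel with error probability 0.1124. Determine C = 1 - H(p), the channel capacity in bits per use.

For BSC with error probability p:
C = 1 - H(p) where H(p) is binary entropy
H(0.1124) = -0.1124 × log₂(0.1124) - 0.8876 × log₂(0.8876)
H(p) = 0.5071
C = 1 - 0.5071 = 0.4929 bits/use


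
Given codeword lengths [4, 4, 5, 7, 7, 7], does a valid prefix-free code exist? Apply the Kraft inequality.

Kraft inequality: Σ 2^(-l_i) ≤ 1 for prefix-free code
Calculating: 2^(-4) + 2^(-4) + 2^(-5) + 2^(-7) + 2^(-7) + 2^(-7)
= 0.0625 + 0.0625 + 0.03125 + 0.0078125 + 0.0078125 + 0.0078125
= 0.1797
Since 0.1797 ≤ 1, prefix-free code exists


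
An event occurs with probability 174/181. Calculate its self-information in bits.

Information content I(x) = -log₂(p(x))
I = -log₂(174/181) = -log₂(0.9613)
I = 0.0569 bits


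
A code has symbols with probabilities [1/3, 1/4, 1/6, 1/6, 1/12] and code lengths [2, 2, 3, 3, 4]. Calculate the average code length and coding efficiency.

Average length L = Σ p_i × l_i = 2.5000 bits
Entropy H = 2.1887 bits
Efficiency η = H/L × 100% = 87.55%


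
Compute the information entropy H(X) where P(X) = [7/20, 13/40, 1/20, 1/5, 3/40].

H(X) = -Σ p(x) log₂ p(x)
  -7/20 × log₂(7/20) = 0.5301
  -13/40 × log₂(13/40) = 0.5270
  -1/20 × log₂(1/20) = 0.2161
  -1/5 × log₂(1/5) = 0.4644
  -3/40 × log₂(3/40) = 0.2803
H(X) = 2.0178 bits


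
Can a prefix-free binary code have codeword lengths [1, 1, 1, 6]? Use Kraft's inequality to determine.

Kraft inequality: Σ 2^(-l_i) ≤ 1 for prefix-free code
Calculating: 2^(-1) + 2^(-1) + 2^(-1) + 2^(-6)
= 0.5 + 0.5 + 0.5 + 0.015625
= 1.5156
Since 1.5156 > 1, prefix-free code does not exist


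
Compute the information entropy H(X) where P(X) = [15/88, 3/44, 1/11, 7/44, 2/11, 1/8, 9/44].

H(X) = -Σ p(x) log₂ p(x)
  -15/88 × log₂(15/88) = 0.4351
  -3/44 × log₂(3/44) = 0.2642
  -1/11 × log₂(1/11) = 0.3145
  -7/44 × log₂(7/44) = 0.4219
  -2/11 × log₂(2/11) = 0.4472
  -1/8 × log₂(1/8) = 0.3750
  -9/44 × log₂(9/44) = 0.4683
H(X) = 2.7262 bits


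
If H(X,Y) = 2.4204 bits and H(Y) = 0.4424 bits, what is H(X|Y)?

Chain rule: H(X,Y) = H(X|Y) + H(Y)
H(X|Y) = H(X,Y) - H(Y) = 2.4204 - 0.4424 = 1.978 bits


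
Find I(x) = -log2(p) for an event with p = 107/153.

Information content I(x) = -log₂(p(x))
I = -log₂(107/153) = -log₂(0.6993)
I = 0.5159 bits


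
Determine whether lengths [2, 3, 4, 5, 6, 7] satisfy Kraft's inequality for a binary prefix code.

Kraft inequality: Σ 2^(-l_i) ≤ 1 for prefix-free code
Calculating: 2^(-2) + 2^(-3) + 2^(-4) + 2^(-5) + 2^(-6) + 2^(-7)
= 0.25 + 0.125 + 0.0625 + 0.03125 + 0.015625 + 0.0078125
= 0.4922
Since 0.4922 ≤ 1, prefix-free code exists


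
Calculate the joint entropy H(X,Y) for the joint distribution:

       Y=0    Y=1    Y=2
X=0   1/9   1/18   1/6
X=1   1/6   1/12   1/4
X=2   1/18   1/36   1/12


H(X,Y) = -Σ p(x,y) log₂ p(x,y)
  p(0,0)=1/9: -0.1111 × log₂(0.1111) = 0.3522
  p(0,1)=1/18: -0.0556 × log₂(0.0556) = 0.2317
  p(0,2)=1/6: -0.1667 × log₂(0.1667) = 0.4308
  p(1,0)=1/6: -0.1667 × log₂(0.1667) = 0.4308
  p(1,1)=1/12: -0.0833 × log₂(0.0833) = 0.2987
  p(1,2)=1/4: -0.2500 × log₂(0.2500) = 0.5000
  p(2,0)=1/18: -0.0556 × log₂(0.0556) = 0.2317
  p(2,1)=1/36: -0.0278 × log₂(0.0278) = 0.1436
  p(2,2)=1/12: -0.0833 × log₂(0.0833) = 0.2987
H(X,Y) = 2.9183 bits


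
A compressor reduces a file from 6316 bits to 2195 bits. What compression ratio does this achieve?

Compression ratio = Original / Compressed
= 6316 / 2195 = 2.88:1


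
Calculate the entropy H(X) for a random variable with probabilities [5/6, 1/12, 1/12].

H(X) = -Σ p(x) log₂ p(x)
  -5/6 × log₂(5/6) = 0.2192
  -1/12 × log₂(1/12) = 0.2987
  -1/12 × log₂(1/12) = 0.2987
H(X) = 0.8167 bits


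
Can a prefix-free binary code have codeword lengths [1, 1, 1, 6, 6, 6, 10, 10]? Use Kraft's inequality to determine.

Kraft inequality: Σ 2^(-l_i) ≤ 1 for prefix-free code
Calculating: 2^(-1) + 2^(-1) + 2^(-1) + 2^(-6) + 2^(-6) + 2^(-6) + 2^(-10) + 2^(-10)
= 0.5 + 0.5 + 0.5 + 0.015625 + 0.015625 + 0.015625 + 0.0009765625 + 0.0009765625
= 1.5488
Since 1.5488 > 1, prefix-free code does not exist


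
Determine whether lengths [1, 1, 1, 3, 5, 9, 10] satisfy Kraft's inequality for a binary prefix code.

Kraft inequality: Σ 2^(-l_i) ≤ 1 for prefix-free code
Calculating: 2^(-1) + 2^(-1) + 2^(-1) + 2^(-3) + 2^(-5) + 2^(-9) + 2^(-10)
= 0.5 + 0.5 + 0.5 + 0.125 + 0.03125 + 0.001953125 + 0.0009765625
= 1.6592
Since 1.6592 > 1, prefix-free code does not exist


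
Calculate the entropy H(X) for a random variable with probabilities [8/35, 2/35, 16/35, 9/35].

H(X) = -Σ p(x) log₂ p(x)
  -8/35 × log₂(8/35) = 0.4867
  -2/35 × log₂(2/35) = 0.2360
  -16/35 × log₂(16/35) = 0.5162
  -9/35 × log₂(9/35) = 0.5038
H(X) = 1.7427 bits


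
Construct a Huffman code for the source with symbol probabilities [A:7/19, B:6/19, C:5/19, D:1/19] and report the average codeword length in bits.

Huffman tree construction:
Combine smallest probabilities repeatedly
Resulting codes:
  A: 0 (length 1)
  B: 10 (length 2)
  C: 111 (length 3)
  D: 110 (length 3)
Average length = Σ p(s) × length(s) = 1.9474 bits


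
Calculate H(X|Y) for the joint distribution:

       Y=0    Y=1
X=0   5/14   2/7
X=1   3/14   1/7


H(X|Y) = Σ_y p(y) H(X|Y=y)
  p(Y=0) = 4/7, H(X|Y=0) = 0.9544
  p(Y=1) = 3/7, H(X|Y=1) = 0.9183
H(X|Y) = 0.5714×0.9544 + 0.4286×0.9183 = 0.9389 bits


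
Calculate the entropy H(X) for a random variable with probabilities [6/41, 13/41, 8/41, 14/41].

H(X) = -Σ p(x) log₂ p(x)
  -6/41 × log₂(6/41) = 0.4057
  -13/41 × log₂(13/41) = 0.5254
  -8/41 × log₂(8/41) = 0.4600
  -14/41 × log₂(14/41) = 0.5293
H(X) = 1.9205 bits


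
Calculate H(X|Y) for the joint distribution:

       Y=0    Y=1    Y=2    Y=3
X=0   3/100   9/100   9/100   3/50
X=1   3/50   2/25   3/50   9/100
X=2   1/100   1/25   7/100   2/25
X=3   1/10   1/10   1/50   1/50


H(X|Y) = Σ_y p(y) H(X|Y=y)
  p(Y=0) = 1/5, H(X|Y=0) = 1.6477
  p(Y=1) = 31/100, H(X|Y=1) = 1.9300
  p(Y=2) = 6/25, H(X|Y=2) = 1.8479
  p(Y=3) = 1/4, H(X|Y=3) = 1.8423
H(X|Y) = 0.2000×1.6477 + 0.3100×1.9300 + 0.2400×1.8479 + 0.2500×1.8423 = 1.8319 bits


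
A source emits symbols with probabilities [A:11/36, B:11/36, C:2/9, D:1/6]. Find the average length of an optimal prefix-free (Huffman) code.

Huffman tree construction:
Combine smallest probabilities repeatedly
Resulting codes:
  A: 10 (length 2)
  B: 11 (length 2)
  C: 01 (length 2)
  D: 00 (length 2)
Average length = Σ p(s) × length(s) = 2.0000 bits


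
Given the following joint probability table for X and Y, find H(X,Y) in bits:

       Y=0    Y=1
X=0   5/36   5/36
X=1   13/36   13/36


H(X,Y) = -Σ p(x,y) log₂ p(x,y)
  p(0,0)=5/36: -0.1389 × log₂(0.1389) = 0.3956
  p(0,1)=5/36: -0.1389 × log₂(0.1389) = 0.3956
  p(1,0)=13/36: -0.3611 × log₂(0.3611) = 0.5306
  p(1,1)=13/36: -0.3611 × log₂(0.3611) = 0.5306
H(X,Y) = 1.8524 bits


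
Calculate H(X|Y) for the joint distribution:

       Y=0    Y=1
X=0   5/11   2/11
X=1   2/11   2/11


H(X|Y) = Σ_y p(y) H(X|Y=y)
  p(Y=0) = 7/11, H(X|Y=0) = 0.8631
  p(Y=1) = 4/11, H(X|Y=1) = 1.0000
H(X|Y) = 0.6364×0.8631 + 0.3636×1.0000 = 0.9129 bits


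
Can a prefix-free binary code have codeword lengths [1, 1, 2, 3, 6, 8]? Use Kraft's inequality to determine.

Kraft inequality: Σ 2^(-l_i) ≤ 1 for prefix-free code
Calculating: 2^(-1) + 2^(-1) + 2^(-2) + 2^(-3) + 2^(-6) + 2^(-8)
= 0.5 + 0.5 + 0.25 + 0.125 + 0.015625 + 0.00390625
= 1.3945
Since 1.3945 > 1, prefix-free code does not exist


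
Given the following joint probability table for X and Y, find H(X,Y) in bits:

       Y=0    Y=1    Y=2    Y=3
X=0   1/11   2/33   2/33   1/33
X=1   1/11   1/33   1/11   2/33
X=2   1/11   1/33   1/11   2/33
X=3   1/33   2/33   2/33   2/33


H(X,Y) = -Σ p(x,y) log₂ p(x,y)
  p(0,0)=1/11: -0.0909 × log₂(0.0909) = 0.3145
  p(0,1)=2/33: -0.0606 × log₂(0.0606) = 0.2451
  p(0,2)=2/33: -0.0606 × log₂(0.0606) = 0.2451
  p(0,3)=1/33: -0.0303 × log₂(0.0303) = 0.1529
  p(1,0)=1/11: -0.0909 × log₂(0.0909) = 0.3145
  p(1,1)=1/33: -0.0303 × log₂(0.0303) = 0.1529
  p(1,2)=1/11: -0.0909 × log₂(0.0909) = 0.3145
  p(1,3)=2/33: -0.0606 × log₂(0.0606) = 0.2451
  p(2,0)=1/11: -0.0909 × log₂(0.0909) = 0.3145
  p(2,1)=1/33: -0.0303 × log₂(0.0303) = 0.1529
  p(2,2)=1/11: -0.0909 × log₂(0.0909) = 0.3145
  p(2,3)=2/33: -0.0606 × log₂(0.0606) = 0.2451
  p(3,0)=1/33: -0.0303 × log₂(0.0303) = 0.1529
  p(3,1)=2/33: -0.0606 × log₂(0.0606) = 0.2451
  p(3,2)=2/33: -0.0606 × log₂(0.0606) = 0.2451
  p(3,3)=2/33: -0.0606 × log₂(0.0606) = 0.2451
H(X,Y) = 3.8997 bits


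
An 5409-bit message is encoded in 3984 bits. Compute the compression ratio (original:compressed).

Compression ratio = Original / Compressed
= 5409 / 3984 = 1.36:1


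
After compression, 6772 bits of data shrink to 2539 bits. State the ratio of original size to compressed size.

Compression ratio = Original / Compressed
= 6772 / 2539 = 2.67:1


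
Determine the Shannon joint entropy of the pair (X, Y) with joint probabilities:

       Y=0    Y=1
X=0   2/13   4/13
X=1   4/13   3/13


H(X,Y) = -Σ p(x,y) log₂ p(x,y)
  p(0,0)=2/13: -0.1538 × log₂(0.1538) = 0.4155
  p(0,1)=4/13: -0.3077 × log₂(0.3077) = 0.5232
  p(1,0)=4/13: -0.3077 × log₂(0.3077) = 0.5232
  p(1,1)=3/13: -0.2308 × log₂(0.2308) = 0.4882
H(X,Y) = 1.9501 bits


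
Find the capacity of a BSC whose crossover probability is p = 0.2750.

For BSC with error probability p:
C = 1 - H(p) where H(p) is binary entropy
H(0.2750) = -0.2750 × log₂(0.2750) - 0.7250 × log₂(0.7250)
H(p) = 0.8485
C = 1 - 0.8485 = 0.1515 bits/use


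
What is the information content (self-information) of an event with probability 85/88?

Information content I(x) = -log₂(p(x))
I = -log₂(85/88) = -log₂(0.9659)
I = 0.0500 bits


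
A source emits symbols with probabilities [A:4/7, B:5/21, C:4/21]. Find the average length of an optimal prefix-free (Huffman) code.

Huffman tree construction:
Combine smallest probabilities repeatedly
Resulting codes:
  A: 1 (length 1)
  B: 01 (length 2)
  C: 00 (length 2)
Average length = Σ p(s) × length(s) = 1.4286 bits


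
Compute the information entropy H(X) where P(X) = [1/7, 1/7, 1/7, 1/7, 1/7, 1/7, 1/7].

H(X) = -Σ p(x) log₂ p(x)
  -1/7 × log₂(1/7) = 0.4011
  -1/7 × log₂(1/7) = 0.4011
  -1/7 × log₂(1/7) = 0.4011
  -1/7 × log₂(1/7) = 0.4011
  -1/7 × log₂(1/7) = 0.4011
  -1/7 × log₂(1/7) = 0.4011
  -1/7 × log₂(1/7) = 0.4011
H(X) = 2.8074 bits


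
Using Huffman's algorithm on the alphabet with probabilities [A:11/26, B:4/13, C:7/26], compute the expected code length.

Huffman tree construction:
Combine smallest probabilities repeatedly
Resulting codes:
  A: 0 (length 1)
  B: 11 (length 2)
  C: 10 (length 2)
Average length = Σ p(s) × length(s) = 1.5769 bits


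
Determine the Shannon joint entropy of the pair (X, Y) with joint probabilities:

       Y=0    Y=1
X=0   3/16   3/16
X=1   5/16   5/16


H(X,Y) = -Σ p(x,y) log₂ p(x,y)
  p(0,0)=3/16: -0.1875 × log₂(0.1875) = 0.4528
  p(0,1)=3/16: -0.1875 × log₂(0.1875) = 0.4528
  p(1,0)=5/16: -0.3125 × log₂(0.3125) = 0.5244
  p(1,1)=5/16: -0.3125 × log₂(0.3125) = 0.5244
H(X,Y) = 1.9544 bits


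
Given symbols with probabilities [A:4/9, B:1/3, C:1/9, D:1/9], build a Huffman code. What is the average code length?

Huffman tree construction:
Combine smallest probabilities repeatedly
Resulting codes:
  A: 0 (length 1)
  B: 11 (length 2)
  C: 100 (length 3)
  D: 101 (length 3)
Average length = Σ p(s) × length(s) = 1.7778 bits


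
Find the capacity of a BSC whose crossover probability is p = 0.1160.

For BSC with error probability p:
C = 1 - H(p) where H(p) is binary entropy
H(0.1160) = -0.1160 × log₂(0.1160) - 0.8840 × log₂(0.8840)
H(p) = 0.5178
C = 1 - 0.5178 = 0.4822 bits/use


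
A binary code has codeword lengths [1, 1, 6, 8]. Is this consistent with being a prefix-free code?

Kraft inequality: Σ 2^(-l_i) ≤ 1 for prefix-free code
Calculating: 2^(-1) + 2^(-1) + 2^(-6) + 2^(-8)
= 0.5 + 0.5 + 0.015625 + 0.00390625
= 1.0195
Since 1.0195 > 1, prefix-free code does not exist


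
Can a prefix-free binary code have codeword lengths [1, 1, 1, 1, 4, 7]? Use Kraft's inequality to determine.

Kraft inequality: Σ 2^(-l_i) ≤ 1 for prefix-free code
Calculating: 2^(-1) + 2^(-1) + 2^(-1) + 2^(-1) + 2^(-4) + 2^(-7)
= 0.5 + 0.5 + 0.5 + 0.5 + 0.0625 + 0.0078125
= 2.0703
Since 2.0703 > 1, prefix-free code does not exist


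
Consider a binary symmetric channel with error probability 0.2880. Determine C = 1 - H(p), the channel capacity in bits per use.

For BSC with error probability p:
C = 1 - H(p) where H(p) is binary entropy
H(0.2880) = -0.2880 × log₂(0.2880) - 0.7120 × log₂(0.7120)
H(p) = 0.8661
C = 1 - 0.8661 = 0.1339 bits/use


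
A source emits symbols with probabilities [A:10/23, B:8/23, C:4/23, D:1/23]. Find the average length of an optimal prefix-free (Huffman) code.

Huffman tree construction:
Combine smallest probabilities repeatedly
Resulting codes:
  A: 0 (length 1)
  B: 11 (length 2)
  C: 101 (length 3)
  D: 100 (length 3)
Average length = Σ p(s) × length(s) = 1.7826 bits


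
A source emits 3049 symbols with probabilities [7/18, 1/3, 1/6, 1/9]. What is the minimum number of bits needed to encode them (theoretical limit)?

Entropy H = 1.8413 bits/symbol
Minimum bits = H × n = 1.8413 × 3049
= 5613.97 bits


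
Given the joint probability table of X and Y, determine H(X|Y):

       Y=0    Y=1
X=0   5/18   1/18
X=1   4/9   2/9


H(X|Y) = Σ_y p(y) H(X|Y=y)
  p(Y=0) = 13/18, H(X|Y=0) = 0.9612
  p(Y=1) = 5/18, H(X|Y=1) = 0.7219
H(X|Y) = 0.7222×0.9612 + 0.2778×0.7219 = 0.8948 bits


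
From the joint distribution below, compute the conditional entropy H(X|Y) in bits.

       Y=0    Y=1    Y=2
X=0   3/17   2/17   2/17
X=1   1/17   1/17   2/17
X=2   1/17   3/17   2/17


H(X|Y) = Σ_y p(y) H(X|Y=y)
  p(Y=0) = 5/17, H(X|Y=0) = 1.3710
  p(Y=1) = 6/17, H(X|Y=1) = 1.4591
  p(Y=2) = 6/17, H(X|Y=2) = 1.5850
H(X|Y) = 0.2941×1.3710 + 0.3529×1.4591 + 0.3529×1.5850 = 1.4776 bits


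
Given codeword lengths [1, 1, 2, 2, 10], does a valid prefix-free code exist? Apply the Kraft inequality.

Kraft inequality: Σ 2^(-l_i) ≤ 1 for prefix-free code
Calculating: 2^(-1) + 2^(-1) + 2^(-2) + 2^(-2) + 2^(-10)
= 0.5 + 0.5 + 0.25 + 0.25 + 0.0009765625
= 1.5010
Since 1.5010 > 1, prefix-free code does not exist


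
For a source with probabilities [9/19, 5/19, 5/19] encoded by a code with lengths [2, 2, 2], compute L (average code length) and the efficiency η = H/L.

Average length L = Σ p_i × l_i = 2.0000 bits
Entropy H = 1.5243 bits
Efficiency η = H/L × 100% = 76.22%


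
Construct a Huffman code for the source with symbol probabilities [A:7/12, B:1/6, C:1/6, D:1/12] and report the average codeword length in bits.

Huffman tree construction:
Combine smallest probabilities repeatedly
Resulting codes:
  A: 1 (length 1)
  B: 011 (length 3)
  C: 00 (length 2)
  D: 010 (length 3)
Average length = Σ p(s) × length(s) = 1.6667 bits


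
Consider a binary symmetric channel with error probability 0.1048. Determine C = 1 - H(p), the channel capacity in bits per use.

For BSC with error probability p:
C = 1 - H(p) where H(p) is binary entropy
H(0.1048) = -0.1048 × log₂(0.1048) - 0.8952 × log₂(0.8952)
H(p) = 0.4840
C = 1 - 0.4840 = 0.5160 bits/use


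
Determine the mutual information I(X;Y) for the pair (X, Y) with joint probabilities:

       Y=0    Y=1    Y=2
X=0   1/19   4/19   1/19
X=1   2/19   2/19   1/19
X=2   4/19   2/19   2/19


H(X) = 1.5574, H(Y) = 1.5294, H(X,Y) = 2.9848
I(X;Y) = H(X) + H(Y) - H(X,Y) = 0.1021 bits


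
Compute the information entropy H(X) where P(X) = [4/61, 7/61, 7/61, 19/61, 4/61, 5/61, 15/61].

H(X) = -Σ p(x) log₂ p(x)
  -4/61 × log₂(4/61) = 0.2578
  -7/61 × log₂(7/61) = 0.3584
  -7/61 × log₂(7/61) = 0.3584
  -19/61 × log₂(19/61) = 0.5242
  -4/61 × log₂(4/61) = 0.2578
  -5/61 × log₂(5/61) = 0.2958
  -15/61 × log₂(15/61) = 0.4977
H(X) = 2.5500 bits


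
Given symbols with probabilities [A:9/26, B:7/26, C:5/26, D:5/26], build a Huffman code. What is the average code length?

Huffman tree construction:
Combine smallest probabilities repeatedly
Resulting codes:
  A: 11 (length 2)
  B: 10 (length 2)
  C: 00 (length 2)
  D: 01 (length 2)
Average length = Σ p(s) × length(s) = 2.0000 bits


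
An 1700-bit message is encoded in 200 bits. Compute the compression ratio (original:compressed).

Compression ratio = Original / Compressed
= 1700 / 200 = 8.50:1


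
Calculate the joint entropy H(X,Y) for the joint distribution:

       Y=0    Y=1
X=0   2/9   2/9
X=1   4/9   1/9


H(X,Y) = -Σ p(x,y) log₂ p(x,y)
  p(0,0)=2/9: -0.2222 × log₂(0.2222) = 0.4822
  p(0,1)=2/9: -0.2222 × log₂(0.2222) = 0.4822
  p(1,0)=4/9: -0.4444 × log₂(0.4444) = 0.5200
  p(1,1)=1/9: -0.1111 × log₂(0.1111) = 0.3522
H(X,Y) = 1.8366 bits


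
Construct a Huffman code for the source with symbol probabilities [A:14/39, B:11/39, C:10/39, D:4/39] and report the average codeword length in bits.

Huffman tree construction:
Combine smallest probabilities repeatedly
Resulting codes:
  A: 11 (length 2)
  B: 10 (length 2)
  C: 01 (length 2)
  D: 00 (length 2)
Average length = Σ p(s) × length(s) = 2.0000 bits


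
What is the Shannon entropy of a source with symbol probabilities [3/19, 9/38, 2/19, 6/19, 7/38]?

H(X) = -Σ p(x) log₂ p(x)
  -3/19 × log₂(3/19) = 0.4205
  -9/38 × log₂(9/38) = 0.4922
  -2/19 × log₂(2/19) = 0.3419
  -6/19 × log₂(6/19) = 0.5251
  -7/38 × log₂(7/38) = 0.4496
H(X) = 2.2292 bits


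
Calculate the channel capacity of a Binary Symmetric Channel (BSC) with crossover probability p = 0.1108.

For BSC with error probability p:
C = 1 - H(p) where H(p) is binary entropy
H(0.1108) = -0.1108 × log₂(0.1108) - 0.8892 × log₂(0.8892)
H(p) = 0.5023
C = 1 - 0.5023 = 0.4977 bits/use


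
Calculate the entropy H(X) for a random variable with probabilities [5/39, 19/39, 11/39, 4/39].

H(X) = -Σ p(x) log₂ p(x)
  -5/39 × log₂(5/39) = 0.3799
  -19/39 × log₂(19/39) = 0.5054
  -11/39 × log₂(11/39) = 0.5150
  -4/39 × log₂(4/39) = 0.3370
H(X) = 1.7374 bits


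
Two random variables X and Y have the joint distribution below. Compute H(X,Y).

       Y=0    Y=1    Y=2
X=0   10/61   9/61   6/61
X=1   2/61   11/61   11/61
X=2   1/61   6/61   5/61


H(X,Y) = -Σ p(x,y) log₂ p(x,y)
  p(0,0)=10/61: -0.1639 × log₂(0.1639) = 0.4277
  p(0,1)=9/61: -0.1475 × log₂(0.1475) = 0.4073
  p(0,2)=6/61: -0.0984 × log₂(0.0984) = 0.3291
  p(1,0)=2/61: -0.0328 × log₂(0.0328) = 0.1617
  p(1,1)=11/61: -0.1803 × log₂(0.1803) = 0.4456
  p(1,2)=11/61: -0.1803 × log₂(0.1803) = 0.4456
  p(2,0)=1/61: -0.0164 × log₂(0.0164) = 0.0972
  p(2,1)=6/61: -0.0984 × log₂(0.0984) = 0.3291
  p(2,2)=5/61: -0.0820 × log₂(0.0820) = 0.2958
H(X,Y) = 2.9392 bits


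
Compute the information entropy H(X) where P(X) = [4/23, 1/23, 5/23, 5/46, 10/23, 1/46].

H(X) = -Σ p(x) log₂ p(x)
  -4/23 × log₂(4/23) = 0.4389
  -1/23 × log₂(1/23) = 0.1967
  -5/23 × log₂(5/23) = 0.4786
  -5/46 × log₂(5/46) = 0.3480
  -10/23 × log₂(10/23) = 0.5224
  -1/46 × log₂(1/46) = 0.1201
H(X) = 2.1047 bits


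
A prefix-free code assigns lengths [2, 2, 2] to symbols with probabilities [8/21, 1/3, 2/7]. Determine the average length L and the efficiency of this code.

Average length L = Σ p_i × l_i = 2.0000 bits
Entropy H = 1.5751 bits
Efficiency η = H/L × 100% = 78.76%


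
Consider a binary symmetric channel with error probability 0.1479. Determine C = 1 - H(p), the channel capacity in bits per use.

For BSC with error probability p:
C = 1 - H(p) where H(p) is binary entropy
H(0.1479) = -0.1479 × log₂(0.1479) - 0.8521 × log₂(0.8521)
H(p) = 0.6046
C = 1 - 0.6046 = 0.3954 bits/use
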